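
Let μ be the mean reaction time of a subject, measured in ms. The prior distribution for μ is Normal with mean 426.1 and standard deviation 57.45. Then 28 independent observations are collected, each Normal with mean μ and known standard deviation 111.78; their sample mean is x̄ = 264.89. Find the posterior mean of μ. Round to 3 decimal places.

Posterior mean ≈ 284.090

With known σ, the Normal prior is conjugate. Weight on the data is w = (n/σ²)/(n/σ² + 1/τ₀²) = 0.00224094/(0.00224094+0.00030298) = 0.88090.
Posterior mean = w·x̄ + (1−w)·μ₀ = 0.88090·264.89 + 0.11910·426.1 = 284.090.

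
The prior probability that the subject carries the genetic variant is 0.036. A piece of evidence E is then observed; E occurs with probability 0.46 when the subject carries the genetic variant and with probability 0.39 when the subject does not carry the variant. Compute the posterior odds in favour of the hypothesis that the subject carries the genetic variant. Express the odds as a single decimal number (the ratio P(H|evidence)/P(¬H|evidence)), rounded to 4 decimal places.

Prior odds = 0.036/(1−0.036) = 0.037344. In log-odds, ln(0.037344) = -3.2876.
Add log likelihood ratio: ln(1.1795) = 0.16508.
Posterior log-odds = -3.1225, so posterior odds = exp(-3.1225) = 0.044047.

Posterior odds ≈ 0.0440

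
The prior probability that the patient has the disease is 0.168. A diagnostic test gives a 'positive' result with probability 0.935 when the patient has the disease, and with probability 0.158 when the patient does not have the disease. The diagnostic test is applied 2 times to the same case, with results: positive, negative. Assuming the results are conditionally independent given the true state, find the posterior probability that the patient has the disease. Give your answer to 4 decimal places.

Posterior P(H) ≈ 0.0845

Let H be the event that the patient has the disease; start with P(H) = 0.168. P('positive'|H) = 0.935, P('positive'|¬H) = 0.158.
Update on result 1 ('positive'): P(H) ← 0.935·0.1680 / (0.935·0.1680 + 0.158·0.8320) = 0.15708/0.28854 = 0.5444.
Update on result 2 ('negative'): P(H) ← 0.065·0.5444 / (0.065·0.5444 + 0.842·0.4556) = 0.035386/0.41900 = 0.0845.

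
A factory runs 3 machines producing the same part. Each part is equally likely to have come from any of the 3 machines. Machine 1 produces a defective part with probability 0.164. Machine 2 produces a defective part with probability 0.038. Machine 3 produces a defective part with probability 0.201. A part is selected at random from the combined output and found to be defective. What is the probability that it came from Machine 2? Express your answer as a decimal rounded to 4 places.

Posterior probability ≈ 0.0943

P(defective|M1) = 0.164; P(defective|M2) = 0.038; P(defective|M3) = 0.201.
Prior × likelihood for each source: 0.333333·0.164=0.05467, 0.333333·0.038=0.01267, 0.333333·0.201=0.06700. Summing gives P(defective) = 0.13433.
P(Machine 2 | defective) = 0.01267 / 0.13433 = 0.0943.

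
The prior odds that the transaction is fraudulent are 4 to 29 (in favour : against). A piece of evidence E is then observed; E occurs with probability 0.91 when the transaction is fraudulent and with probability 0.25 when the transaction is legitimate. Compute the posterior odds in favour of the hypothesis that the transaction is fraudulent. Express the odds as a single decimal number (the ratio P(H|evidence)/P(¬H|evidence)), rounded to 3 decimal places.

Posterior odds ≈ 0.502

Prior odds = 4/29 = 0.13793. In log-odds, ln(0.13793) = -1.9810.
Add log likelihood ratio: ln(3.6400) = 1.2920.
Posterior log-odds = -0.68902, so posterior odds = exp(-0.68902) = 0.50207.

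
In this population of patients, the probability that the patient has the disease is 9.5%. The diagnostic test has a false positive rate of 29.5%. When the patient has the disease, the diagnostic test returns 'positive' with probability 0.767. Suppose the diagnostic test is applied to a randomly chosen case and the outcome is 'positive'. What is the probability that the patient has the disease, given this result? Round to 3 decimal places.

Write H for 'the patient has the disease'. Prior odds H:¬H = 0.095/0.905 = 0.10497. For the 'positive' outcome, the likelihood ratio is 0.767/0.295 = 2.6000.
Posterior odds = 0.10497 × 2.6000 = 0.27293, so P(H|E) = 0.27293/(1+0.27293) = 0.214.

P(H | E) ≈ 0.214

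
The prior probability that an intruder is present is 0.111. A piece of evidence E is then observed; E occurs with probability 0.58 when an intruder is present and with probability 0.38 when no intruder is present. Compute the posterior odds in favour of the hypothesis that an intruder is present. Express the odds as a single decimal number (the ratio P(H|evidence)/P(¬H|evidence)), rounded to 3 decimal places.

Prior odds = 0.111/(1−0.111) = 0.12486.
Likelihood ratio for E = 0.58/0.38 = 1.5263.
Posterior odds = prior odds × LR = 0.19057.

Posterior odds ≈ 0.191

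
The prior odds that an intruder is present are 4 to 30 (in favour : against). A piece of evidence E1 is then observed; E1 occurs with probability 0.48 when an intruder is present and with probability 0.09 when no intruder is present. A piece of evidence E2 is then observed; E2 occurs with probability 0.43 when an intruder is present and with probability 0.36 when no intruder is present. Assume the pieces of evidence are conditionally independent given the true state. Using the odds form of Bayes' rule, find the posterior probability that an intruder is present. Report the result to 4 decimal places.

Prior odds = 4/30 = 0.13333.
Likelihood ratio for E1 = 0.48/0.09 = 5.3333.
Likelihood ratio for E2 = 0.43/0.36 = 1.1944.
Posterior odds = prior odds × LR₁ × LR₂ = 0.84938.
Posterior probability = odds/(1+odds) = 0.84938/1.8494 = 0.4593.

Posterior probability ≈ 0.4593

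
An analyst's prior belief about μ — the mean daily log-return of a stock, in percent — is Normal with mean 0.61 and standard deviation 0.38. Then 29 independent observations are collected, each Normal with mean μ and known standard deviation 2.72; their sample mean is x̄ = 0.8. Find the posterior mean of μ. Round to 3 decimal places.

Posterior mean ≈ 0.679

With known σ, the Normal prior is conjugate. Weight on the data is w = (n/σ²)/(n/σ² + 1/τ₀²) = 3.91977/(3.91977+6.92521) = 0.36144.
Posterior mean = w·x̄ + (1−w)·μ₀ = 0.36144·0.8 + 0.63856·0.61 = 0.679.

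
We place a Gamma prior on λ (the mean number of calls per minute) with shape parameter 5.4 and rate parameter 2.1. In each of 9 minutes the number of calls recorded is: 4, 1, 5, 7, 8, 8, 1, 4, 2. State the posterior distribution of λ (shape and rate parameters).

Posterior: Gamma(shape=45.4, rate=11.1)

The Poisson likelihood adds the total count to the shape and the number of exposure periods to the rate. Here ∑xᵢ = 40 and n = 9, so shape 5.4→45.4 and rate 2.1→11.1.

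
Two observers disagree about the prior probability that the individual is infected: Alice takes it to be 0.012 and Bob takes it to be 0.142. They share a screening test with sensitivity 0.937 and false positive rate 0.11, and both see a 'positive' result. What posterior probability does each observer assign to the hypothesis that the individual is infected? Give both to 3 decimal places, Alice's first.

The likelihood ratio for a 'positive' result is 0.937/0.11 = 8.5182.
Alice: prior odds 0.012/0.988 = 0.012146; posterior odds 0.10346; posterior probability 0.094.
Bob: prior odds 0.142/0.858 = 0.16550; posterior odds 1.4098; posterior probability 0.585.

Alice: 0.094; Bob: 0.585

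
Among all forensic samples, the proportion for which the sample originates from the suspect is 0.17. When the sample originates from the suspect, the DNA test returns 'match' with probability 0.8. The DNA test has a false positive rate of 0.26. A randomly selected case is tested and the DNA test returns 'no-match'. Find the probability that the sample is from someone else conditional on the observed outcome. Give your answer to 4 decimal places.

P(¬H | E) ≈ 0.9475

Write H for 'the sample originates from the suspect'. Prior odds H:¬H = 0.17/0.83 = 0.20482. For the 'no-match' outcome, the likelihood ratio is 0.2/0.74 = 0.27027.
Posterior odds = 0.20482 × 0.27027 = 0.055357, so P(H|E) = 0.055357/(1+0.055357) = 0.0525. Then P(¬H|E) = 1 − 0.0525 = 0.9475.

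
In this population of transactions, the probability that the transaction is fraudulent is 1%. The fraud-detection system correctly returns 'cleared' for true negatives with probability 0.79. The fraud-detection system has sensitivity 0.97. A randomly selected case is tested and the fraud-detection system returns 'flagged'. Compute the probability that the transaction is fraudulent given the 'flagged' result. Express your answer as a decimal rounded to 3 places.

P(H | E) ≈ 0.045

Write H for 'the transaction is fraudulent'. Prior odds H:¬H = 0.01/0.99 = 0.010101. For the 'flagged' outcome, the likelihood ratio is 0.97/0.21 = 4.6190.
Posterior odds = 0.010101 × 4.6190 = 0.046657, so P(H|E) = 0.046657/(1+0.046657) = 0.045.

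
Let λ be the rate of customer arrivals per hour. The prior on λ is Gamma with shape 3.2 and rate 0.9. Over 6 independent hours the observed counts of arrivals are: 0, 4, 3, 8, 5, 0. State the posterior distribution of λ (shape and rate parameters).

Total count ∑xᵢ = 20 over n = 6 hours.
Gamma is conjugate to the Poisson likelihood: posterior is Gamma(shape = 3.2+20 = 23.2, rate = 0.9+6 = 6.9).

Posterior: Gamma(shape=23.2, rate=6.9)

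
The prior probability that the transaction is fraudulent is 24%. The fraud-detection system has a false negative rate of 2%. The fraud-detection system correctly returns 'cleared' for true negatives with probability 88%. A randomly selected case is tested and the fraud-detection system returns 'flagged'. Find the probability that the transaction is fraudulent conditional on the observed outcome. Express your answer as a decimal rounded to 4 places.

P(H | E) ≈ 0.7206

Let H be the event that the transaction is fraudulent. P(H) = 0.24, so P(¬H) = 0.76. With E the 'flagged' result, P(E|H) = 0.98 and P(E|¬H) = 0.12.
P(E) = 0.98·0.24 + 0.12·0.76 = 0.23520 + 0.091200 = 0.32640.
By Bayes' theorem, P(H|E) = 0.23520 / 0.32640 = 0.7206.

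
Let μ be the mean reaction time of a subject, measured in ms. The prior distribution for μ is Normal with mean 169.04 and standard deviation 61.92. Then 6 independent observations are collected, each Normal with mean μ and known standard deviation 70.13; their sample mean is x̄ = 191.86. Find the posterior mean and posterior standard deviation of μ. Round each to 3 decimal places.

Posterior mean ≈ 187.841; posterior SD ≈ 25.987

Prior precision 1/τ₀² = 1/61.92² = 0.00026082; data precision n/σ² = 6/70.13² = 0.00121995.
Posterior precision = 0.00026082 + 0.00121995 = 0.00148077, giving posterior SD = 1/√0.00148077 = 25.987.
Posterior mean = (0.00026082·169.04 + 0.00121995·191.86) / 0.00148077 = 187.841.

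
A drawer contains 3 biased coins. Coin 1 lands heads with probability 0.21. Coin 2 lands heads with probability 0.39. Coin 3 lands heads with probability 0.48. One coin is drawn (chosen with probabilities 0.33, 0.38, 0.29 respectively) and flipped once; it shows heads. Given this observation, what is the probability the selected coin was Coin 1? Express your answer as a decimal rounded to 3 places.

P(heads|C1) = 0.21; P(heads|C2) = 0.39; P(heads|C3) = 0.48.
Prior × likelihood for each source: 0.33·0.21=0.06930, 0.38·0.39=0.1482, 0.29·0.48=0.1392. Summing gives P(heads) = 0.35670.
P(Coin 1 | heads) = 0.06930 / 0.35670 = 0.194.

Posterior probability ≈ 0.194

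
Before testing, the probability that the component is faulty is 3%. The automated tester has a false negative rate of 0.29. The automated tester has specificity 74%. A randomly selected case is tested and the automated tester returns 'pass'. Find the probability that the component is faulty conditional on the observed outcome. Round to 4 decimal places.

Write H for 'the component is faulty'. Prior odds H:¬H = 0.03/0.97 = 0.030928. For the 'pass' outcome, the likelihood ratio is 0.29/0.74 = 0.39189.
Posterior odds = 0.030928 × 0.39189 = 0.012120, so P(H|E) = 0.012120/(1+0.012120) = 0.0120.

P(H | E) ≈ 0.0120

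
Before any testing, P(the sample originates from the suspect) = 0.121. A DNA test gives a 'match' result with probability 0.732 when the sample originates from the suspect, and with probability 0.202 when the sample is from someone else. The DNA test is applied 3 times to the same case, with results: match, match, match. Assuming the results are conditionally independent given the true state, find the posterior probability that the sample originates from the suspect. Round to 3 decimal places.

With H the event that the sample originates from the suspect, the joint likelihood of the observed sequence is P(data|H) = 0.732·0.732·0.732 = 0.39222 and P(data|¬H) = 0.202·0.202·0.202 = 0.0082424.
Bayes: P(H|data) = 0.121·0.39222 / (0.121·0.39222 + 0.879·0.0082424) = 0.047459/0.054704 = 0.8676.

Posterior P(H) ≈ 0.868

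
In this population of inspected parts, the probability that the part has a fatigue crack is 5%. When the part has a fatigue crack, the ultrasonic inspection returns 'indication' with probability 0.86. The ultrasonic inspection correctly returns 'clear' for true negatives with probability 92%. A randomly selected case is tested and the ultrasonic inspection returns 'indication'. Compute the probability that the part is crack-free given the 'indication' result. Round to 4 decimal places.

P(¬H | E) ≈ 0.6387

Write H for 'the part has a fatigue crack'. Prior odds H:¬H = 0.05/0.95 = 0.052632. For the 'indication' outcome, the likelihood ratio is 0.86/0.08 = 10.750.
Posterior odds = 0.052632 × 10.750 = 0.56579, so P(H|E) = 0.56579/(1+0.56579) = 0.3613. Then P(¬H|E) = 1 − 0.3613 = 0.6387.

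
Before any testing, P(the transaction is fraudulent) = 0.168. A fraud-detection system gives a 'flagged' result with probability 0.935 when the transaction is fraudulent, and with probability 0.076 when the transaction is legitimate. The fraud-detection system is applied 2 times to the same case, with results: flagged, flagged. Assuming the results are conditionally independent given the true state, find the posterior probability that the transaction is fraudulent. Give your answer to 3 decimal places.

With H the event that the transaction is fraudulent, the joint likelihood of the observed sequence is P(data|H) = 0.935·0.935 = 0.87423 and P(data|¬H) = 0.076·0.076 = 0.0057760.
Bayes: P(H|data) = 0.168·0.87423 / (0.168·0.87423 + 0.832·0.0057760) = 0.14687/0.15168 = 0.9683.

Posterior P(H) ≈ 0.968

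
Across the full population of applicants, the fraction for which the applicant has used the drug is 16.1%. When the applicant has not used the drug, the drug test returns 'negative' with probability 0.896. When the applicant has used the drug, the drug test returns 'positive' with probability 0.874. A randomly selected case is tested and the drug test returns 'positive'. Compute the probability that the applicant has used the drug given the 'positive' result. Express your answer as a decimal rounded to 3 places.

Let H be the event that the applicant has used the drug. P(H) = 0.161, so P(¬H) = 0.839. With E the 'positive' result, P(E|H) = 0.874 and P(E|¬H) = 0.104.
P(E) = 0.874·0.161 + 0.104·0.839 = 0.14071 + 0.087256 = 0.22797.
By Bayes' theorem, P(H|E) = 0.14071 / 0.22797 = 0.617.

P(H | E) ≈ 0.617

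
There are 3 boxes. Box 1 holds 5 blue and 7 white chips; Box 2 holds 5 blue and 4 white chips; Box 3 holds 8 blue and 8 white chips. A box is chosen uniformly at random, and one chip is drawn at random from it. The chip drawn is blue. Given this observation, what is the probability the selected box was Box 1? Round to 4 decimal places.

Posterior probability ≈ 0.2830

Tabulate prior·likelihood by source: [1] prior 0.333333, lik 0.4167, product 0.1389; [2] prior 0.333333, lik 0.5556, product 0.1852; [3] prior 0.333333, lik 0.5, product 0.1667.
Normalizing constant = 0.49074; the posterior for Box 1 is its product over the sum, 0.1389/0.49074 = 0.2830.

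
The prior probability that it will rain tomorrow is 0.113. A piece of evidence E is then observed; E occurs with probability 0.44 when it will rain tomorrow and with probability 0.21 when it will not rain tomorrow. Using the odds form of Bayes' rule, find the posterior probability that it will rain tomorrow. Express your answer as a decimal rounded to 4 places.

Prior odds = 0.113/(1−0.113) = 0.12740.
Likelihood ratio for E = 0.44/0.21 = 2.0952.
Posterior odds = prior odds × LR = 0.26692.
Posterior probability = odds/(1+odds) = 0.26692/1.2669 = 0.2107.

Posterior probability ≈ 0.2107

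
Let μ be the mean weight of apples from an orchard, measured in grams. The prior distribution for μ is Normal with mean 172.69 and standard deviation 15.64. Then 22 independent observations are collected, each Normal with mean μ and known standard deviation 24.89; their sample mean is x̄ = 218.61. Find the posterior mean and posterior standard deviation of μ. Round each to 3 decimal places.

Prior precision 1/τ₀² = 1/15.64² = 0.00408815; data precision n/σ² = 22/24.89² = 0.0355118.
Posterior precision = 0.00408815 + 0.0355118 = 0.0396000, giving posterior SD = 1/√0.0396000 = 5.025.
Posterior mean = (0.00408815·172.69 + 0.0355118·218.61) / 0.0396000 = 213.869.

Posterior mean ≈ 213.869; posterior SD ≈ 5.025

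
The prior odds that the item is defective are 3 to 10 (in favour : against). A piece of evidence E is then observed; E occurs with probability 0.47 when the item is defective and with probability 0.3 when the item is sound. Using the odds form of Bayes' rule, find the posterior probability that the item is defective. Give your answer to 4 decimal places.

Posterior probability ≈ 0.3197

Prior odds = 3/10 = 0.30000. In log-odds, ln(0.30000) = -1.2040.
Add log likelihood ratio: ln(1.5667) = 0.44895.
Posterior log-odds = -0.75502, so posterior odds = exp(-0.75502) = 0.47000. Converting, P(H|E) = 0.47000/1.4700 = 0.3197.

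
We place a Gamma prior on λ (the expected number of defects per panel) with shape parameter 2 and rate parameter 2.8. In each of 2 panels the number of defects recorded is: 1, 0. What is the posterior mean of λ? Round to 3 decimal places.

Posterior mean ≈ 0.625

Total count ∑xᵢ = 1 over n = 2 panels.
Gamma is conjugate to the Poisson likelihood: posterior is Gamma(shape = 2+1 = 3, rate = 2.8+2 = 4.8).
Posterior mean = shape/rate = 3/4.8 = 0.625.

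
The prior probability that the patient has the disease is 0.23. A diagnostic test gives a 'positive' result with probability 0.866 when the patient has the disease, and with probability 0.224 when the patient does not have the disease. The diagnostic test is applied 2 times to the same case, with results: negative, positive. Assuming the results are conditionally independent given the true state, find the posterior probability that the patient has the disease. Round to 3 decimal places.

Posterior P(H) ≈ 0.166

With H the event that the patient has the disease, the joint likelihood of the observed sequence is P(data|H) = 0.134·0.866 = 0.11604 and P(data|¬H) = 0.776·0.224 = 0.17382.
Bayes: P(H|data) = 0.23·0.11604 / (0.23·0.11604 + 0.77·0.17382) = 0.026690/0.16053 = 0.1663.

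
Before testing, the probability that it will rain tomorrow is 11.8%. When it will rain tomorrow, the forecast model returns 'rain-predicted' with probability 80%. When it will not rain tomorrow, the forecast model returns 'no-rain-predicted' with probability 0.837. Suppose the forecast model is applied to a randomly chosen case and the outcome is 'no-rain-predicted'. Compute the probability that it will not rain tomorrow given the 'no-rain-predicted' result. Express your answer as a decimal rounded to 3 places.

P(¬H | E) ≈ 0.969

Let H be the event that it will rain tomorrow. P(H) = 0.118, so P(¬H) = 0.882. With E the 'no-rain-predicted' result, P(E|H) = 0.2 and P(E|¬H) = 0.837.
P(E) = 0.2·0.118 + 0.837·0.882 = 0.023600 + 0.73823 = 0.76183.
By Bayes' theorem, P(H|E) = 0.023600 / 0.76183 = 0.031. Hence P(¬H|E) = 1 − 0.031 = 0.969.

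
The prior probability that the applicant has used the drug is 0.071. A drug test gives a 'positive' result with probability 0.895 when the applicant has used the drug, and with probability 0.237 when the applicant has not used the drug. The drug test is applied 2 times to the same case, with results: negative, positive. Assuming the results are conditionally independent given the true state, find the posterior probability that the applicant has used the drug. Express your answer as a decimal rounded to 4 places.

Posterior P(H) ≈ 0.0382

Let H be the event that the applicant has used the drug; start with P(H) = 0.071. P('positive'|H) = 0.895, P('positive'|¬H) = 0.237.
Update on result 1 ('negative'): P(H) ← 0.105·0.0710 / (0.105·0.0710 + 0.763·0.9290) = 0.0074550/0.71628 = 0.0104.
Update on result 2 ('positive'): P(H) ← 0.895·0.0104 / (0.895·0.0104 + 0.237·0.9896) = 0.0093151/0.24385 = 0.0382.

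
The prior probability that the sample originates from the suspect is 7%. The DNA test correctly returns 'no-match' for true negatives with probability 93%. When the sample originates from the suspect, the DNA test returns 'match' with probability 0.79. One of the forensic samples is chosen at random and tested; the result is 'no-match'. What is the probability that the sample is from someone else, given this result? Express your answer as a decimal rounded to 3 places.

Let H be the event that the sample originates from the suspect. P(H) = 0.07, so P(¬H) = 0.93. With E the 'no-match' result, P(E|H) = 0.21 and P(E|¬H) = 0.93.
P(E) = 0.21·0.07 + 0.93·0.93 = 0.014700 + 0.86490 = 0.87960.
By Bayes' theorem, P(H|E) = 0.014700 / 0.87960 = 0.017. Hence P(¬H|E) = 1 − 0.017 = 0.983.

P(¬H | E) ≈ 0.983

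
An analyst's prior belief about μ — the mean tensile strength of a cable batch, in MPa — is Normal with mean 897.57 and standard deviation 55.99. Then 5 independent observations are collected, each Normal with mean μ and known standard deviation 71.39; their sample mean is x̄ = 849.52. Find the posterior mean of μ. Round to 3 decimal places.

With known σ, the Normal prior is conjugate. Weight on the data is w = (n/σ²)/(n/σ² + 1/τ₀²) = 0.00098106/(0.00098106+0.00031899) = 0.75463.
Posterior mean = w·x̄ + (1−w)·μ₀ = 0.75463·849.52 + 0.24537·897.57 = 861.310.

Posterior mean ≈ 861.310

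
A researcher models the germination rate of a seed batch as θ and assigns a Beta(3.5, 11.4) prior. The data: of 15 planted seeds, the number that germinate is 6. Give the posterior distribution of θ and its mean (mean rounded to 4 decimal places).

Posterior: Beta(9.5, 20.4); mean ≈ 0.3177

Observing 6 successes and 9 failures updates Beta(3.5, 11.4) by adding the success and failure counts to the two shape parameters: α = 3.5+6 = 9.5, β = 11.4+9 = 20.4.
E[θ | data] = 9.5/(9.5+20.4) = 0.3177.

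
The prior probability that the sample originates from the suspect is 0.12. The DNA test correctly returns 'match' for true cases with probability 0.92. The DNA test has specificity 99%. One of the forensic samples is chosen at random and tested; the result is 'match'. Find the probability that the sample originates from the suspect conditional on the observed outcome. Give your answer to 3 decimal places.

P(H | E) ≈ 0.926

Let H be the event that the sample originates from the suspect. P(H) = 0.12, so P(¬H) = 0.88. With E the 'match' result, P(E|H) = 0.92 and P(E|¬H) = 0.01.
P(E) = 0.92·0.12 + 0.01·0.88 = 0.11040 + 0.0088000 = 0.11920.
By Bayes' theorem, P(H|E) = 0.11040 / 0.11920 = 0.926.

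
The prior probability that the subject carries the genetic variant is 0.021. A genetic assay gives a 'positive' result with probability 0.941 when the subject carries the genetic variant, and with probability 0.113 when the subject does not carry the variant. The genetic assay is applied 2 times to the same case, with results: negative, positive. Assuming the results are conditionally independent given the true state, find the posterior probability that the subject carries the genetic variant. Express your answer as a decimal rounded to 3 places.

Posterior P(H) ≈ 0.012

Let H be the event that the subject carries the genetic variant; start with P(H) = 0.021. P('positive'|H) = 0.941, P('positive'|¬H) = 0.113.
Update on result 1 ('negative'): P(H) ← 0.059·0.0210 / (0.059·0.0210 + 0.887·0.9790) = 0.0012390/0.86961 = 0.0014.
Update on result 2 ('positive'): P(H) ← 0.941·0.0014 / (0.941·0.0014 + 0.113·0.9986) = 0.0013407/0.11418 = 0.0117.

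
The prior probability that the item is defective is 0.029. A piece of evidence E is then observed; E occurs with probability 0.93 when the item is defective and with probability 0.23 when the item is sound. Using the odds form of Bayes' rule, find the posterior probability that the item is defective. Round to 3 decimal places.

Prior odds = 0.029/(1−0.029) = 0.029866. In log-odds, ln(0.029866) = -3.5110.
Add log likelihood ratio: ln(4.0435) = 1.3971.
Posterior log-odds = -2.1139, so posterior odds = exp(-2.1139) = 0.12076. Converting, P(H|E) = 0.12076/1.1208 = 0.108.

Posterior probability ≈ 0.108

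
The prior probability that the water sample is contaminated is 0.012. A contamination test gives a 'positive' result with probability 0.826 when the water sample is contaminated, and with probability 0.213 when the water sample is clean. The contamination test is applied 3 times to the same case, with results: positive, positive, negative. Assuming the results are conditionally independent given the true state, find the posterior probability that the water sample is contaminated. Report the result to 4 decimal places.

With H the event that the water sample is contaminated, the joint likelihood of the observed sequence is P(data|H) = 0.826·0.826·0.174 = 0.11872 and P(data|¬H) = 0.213·0.213·0.787 = 0.035705.
Bayes: P(H|data) = 0.012·0.11872 / (0.012·0.11872 + 0.988·0.035705) = 0.0014246/0.036702 = 0.0388.

Posterior P(H) ≈ 0.0388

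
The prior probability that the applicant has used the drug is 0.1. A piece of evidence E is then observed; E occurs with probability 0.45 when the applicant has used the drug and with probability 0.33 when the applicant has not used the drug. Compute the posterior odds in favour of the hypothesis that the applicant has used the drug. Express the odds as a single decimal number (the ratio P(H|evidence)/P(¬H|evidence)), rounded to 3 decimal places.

Posterior odds ≈ 0.152

Prior odds = 0.1/(1−0.1) = 0.11111. In log-odds, ln(0.11111) = -2.1972.
Add log likelihood ratio: ln(1.3636) = 0.31015.
Posterior log-odds = -1.8871, so posterior odds = exp(-1.8871) = 0.15152.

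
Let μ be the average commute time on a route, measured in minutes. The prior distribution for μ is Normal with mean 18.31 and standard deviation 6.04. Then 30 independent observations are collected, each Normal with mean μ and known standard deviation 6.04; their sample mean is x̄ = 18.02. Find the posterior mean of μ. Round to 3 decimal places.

Posterior mean ≈ 18.029

Prior precision 1/τ₀² = 1/6.04² = 0.0274111; data precision n/σ² = 30/6.04² = 0.822332.
Posterior precision = 0.0274111 + 0.822332 = 0.849743.
Posterior mean = (0.0274111·18.31 + 0.822332·18.02) / 0.849743 = 18.029.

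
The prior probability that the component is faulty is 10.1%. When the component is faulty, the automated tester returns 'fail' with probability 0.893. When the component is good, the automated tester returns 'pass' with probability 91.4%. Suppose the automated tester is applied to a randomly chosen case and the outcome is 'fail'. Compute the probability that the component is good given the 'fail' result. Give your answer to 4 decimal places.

Let H be the event that the component is faulty. P(H) = 0.101, so P(¬H) = 0.899. With E the 'fail' result, P(E|H) = 0.893 and P(E|¬H) = 0.086.
P(E) = 0.893·0.101 + 0.086·0.899 = 0.090193 + 0.077314 = 0.16751.
By Bayes' theorem, P(H|E) = 0.090193 / 0.16751 = 0.5384. Hence P(¬H|E) = 1 − 0.5384 = 0.4616.

P(¬H | E) ≈ 0.4616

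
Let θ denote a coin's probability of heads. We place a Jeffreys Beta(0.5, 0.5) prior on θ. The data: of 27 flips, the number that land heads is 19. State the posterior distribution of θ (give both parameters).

Observing 19 successes and 8 failures updates Beta(0.5, 0.5) by adding the success and failure counts to the two shape parameters: α = 0.5+19 = 19.5, β = 0.5+8 = 8.5.

Posterior: Beta(19.5, 8.5)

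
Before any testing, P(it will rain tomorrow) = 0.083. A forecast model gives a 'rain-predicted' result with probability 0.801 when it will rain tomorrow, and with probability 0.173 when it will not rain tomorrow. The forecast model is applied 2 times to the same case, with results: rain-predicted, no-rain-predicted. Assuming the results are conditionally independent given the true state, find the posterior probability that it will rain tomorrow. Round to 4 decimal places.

Posterior P(H) ≈ 0.0916

Let H be the event that it will rain tomorrow; start with P(H) = 0.083. P('rain-predicted'|H) = 0.801, P('rain-predicted'|¬H) = 0.173.
Update on result 1 ('rain-predicted'): P(H) ← 0.801·0.0830 / (0.801·0.0830 + 0.173·0.9170) = 0.066483/0.22512 = 0.2953.
Update on result 2 ('no-rain-predicted'): P(H) ← 0.199·0.2953 / (0.199·0.2953 + 0.827·0.7047) = 0.058768/0.64154 = 0.0916.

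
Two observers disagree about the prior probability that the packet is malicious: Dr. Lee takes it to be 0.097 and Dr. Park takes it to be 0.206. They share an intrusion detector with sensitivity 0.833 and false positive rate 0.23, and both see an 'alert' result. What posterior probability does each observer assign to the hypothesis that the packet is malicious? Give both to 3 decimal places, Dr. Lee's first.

Dr. Lee: 0.280; Dr. Park: 0.484

The likelihood ratio for an 'alert' result is 0.833/0.23 = 3.6217.
Dr. Lee: prior odds 0.097/0.903 = 0.10742; posterior odds 0.38905; posterior probability 0.280.
Dr. Park: prior odds 0.206/0.794 = 0.25945; posterior odds 0.93965; posterior probability 0.484.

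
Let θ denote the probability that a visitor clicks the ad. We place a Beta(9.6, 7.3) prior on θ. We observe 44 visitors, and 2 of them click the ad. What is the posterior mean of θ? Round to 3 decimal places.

Posterior mean ≈ 0.190

The binomial likelihood is conjugate to the Beta prior: with 2 successes and 42 failures, the posterior is Beta(9.6+2, 7.3+42) = Beta(11.6, 49.3).
Posterior mean = α/(α+β) = 11.6/60.9 = 0.190.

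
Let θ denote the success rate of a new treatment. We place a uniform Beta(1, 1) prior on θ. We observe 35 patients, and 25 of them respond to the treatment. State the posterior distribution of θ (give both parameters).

Posterior: Beta(26, 11)

Observing 25 successes and 10 failures updates Beta(1, 1) by adding the success and failure counts to the two shape parameters: α = 1+25 = 26, β = 1+10 = 11.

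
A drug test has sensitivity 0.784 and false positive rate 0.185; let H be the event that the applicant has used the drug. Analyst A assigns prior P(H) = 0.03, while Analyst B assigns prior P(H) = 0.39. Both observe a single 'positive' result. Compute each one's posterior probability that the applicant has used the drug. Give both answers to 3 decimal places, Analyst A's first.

The likelihood ratio for a 'positive' result is 0.784/0.185 = 4.2378.
Analyst A: prior odds 0.03/0.97 = 0.030928; posterior odds 0.13107; posterior probability 0.116.
Analyst B: prior odds 0.39/0.61 = 0.63934; posterior odds 2.7094; posterior probability 0.730.

Analyst A: 0.116; Analyst B: 0.730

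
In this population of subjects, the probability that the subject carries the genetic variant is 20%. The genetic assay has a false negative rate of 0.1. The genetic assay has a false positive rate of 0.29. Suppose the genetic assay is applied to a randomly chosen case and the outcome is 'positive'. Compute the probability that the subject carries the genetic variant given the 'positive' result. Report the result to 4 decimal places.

Write H for 'the subject carries the genetic variant'. Prior odds H:¬H = 0.2/0.8 = 0.25000. For the 'positive' outcome, the likelihood ratio is 0.9/0.29 = 3.1034.
Posterior odds = 0.25000 × 3.1034 = 0.77586, so P(H|E) = 0.77586/(1+0.77586) = 0.4369.

P(H | E) ≈ 0.4369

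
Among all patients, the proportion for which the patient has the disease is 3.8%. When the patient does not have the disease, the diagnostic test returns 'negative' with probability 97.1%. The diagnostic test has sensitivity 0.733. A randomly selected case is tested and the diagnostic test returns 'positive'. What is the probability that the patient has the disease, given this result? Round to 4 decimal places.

Let H be the event that the patient has the disease. P(H) = 0.038, so P(¬H) = 0.962. With E the 'positive' result, P(E|H) = 0.733 and P(E|¬H) = 0.029.
P(E) = 0.733·0.038 + 0.029·0.962 = 0.027854 + 0.027898 = 0.055752.
By Bayes' theorem, P(H|E) = 0.027854 / 0.055752 = 0.4996.

P(H | E) ≈ 0.4996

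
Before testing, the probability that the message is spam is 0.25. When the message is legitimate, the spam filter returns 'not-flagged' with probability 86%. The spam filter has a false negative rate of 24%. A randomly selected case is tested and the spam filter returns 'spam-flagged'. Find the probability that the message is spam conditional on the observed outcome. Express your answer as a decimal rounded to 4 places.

Let H be the event that the message is spam. P(H) = 0.25, so P(¬H) = 0.75. With E the 'spam-flagged' result, P(E|H) = 0.76 and P(E|¬H) = 0.14.
P(E) = 0.76·0.25 + 0.14·0.75 = 0.19000 + 0.10500 = 0.29500.
By Bayes' theorem, P(H|E) = 0.19000 / 0.29500 = 0.6441.

P(H | E) ≈ 0.6441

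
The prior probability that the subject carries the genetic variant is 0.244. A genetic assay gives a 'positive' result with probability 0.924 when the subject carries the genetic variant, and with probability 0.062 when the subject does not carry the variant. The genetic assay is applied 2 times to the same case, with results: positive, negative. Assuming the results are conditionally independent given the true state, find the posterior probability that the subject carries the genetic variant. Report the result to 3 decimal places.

Posterior P(H) ≈ 0.280

Let H be the event that the subject carries the genetic variant; start with P(H) = 0.244. P('positive'|H) = 0.924, P('positive'|¬H) = 0.062.
Update on result 1 ('positive'): P(H) ← 0.924·0.2440 / (0.924·0.2440 + 0.062·0.7560) = 0.22546/0.27233 = 0.8279.
Update on result 2 ('negative'): P(H) ← 0.076·0.8279 / (0.076·0.8279 + 0.938·0.1721) = 0.062919/0.22436 = 0.2804.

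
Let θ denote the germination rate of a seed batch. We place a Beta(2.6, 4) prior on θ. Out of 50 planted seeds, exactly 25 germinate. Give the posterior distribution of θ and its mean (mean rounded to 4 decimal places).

The binomial likelihood is conjugate to the Beta prior: with 25 successes and 25 failures, the posterior is Beta(2.6+25, 4+25) = Beta(27.6, 29).
E[θ | data] = 27.6/(27.6+29) = 0.4876.

Posterior: Beta(27.6, 29); mean ≈ 0.4876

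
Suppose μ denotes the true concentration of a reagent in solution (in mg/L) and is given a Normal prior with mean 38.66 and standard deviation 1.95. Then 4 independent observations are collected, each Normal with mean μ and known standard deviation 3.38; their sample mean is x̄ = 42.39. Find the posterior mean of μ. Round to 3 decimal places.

With known σ, the Normal prior is conjugate. Weight on the data is w = (n/σ²)/(n/σ² + 1/τ₀²) = 0.350128/(0.350128+0.262985) = 0.57107.
Posterior mean = w·x̄ + (1−w)·μ₀ = 0.57107·42.39 + 0.42893·38.66 = 40.790.

Posterior mean ≈ 40.790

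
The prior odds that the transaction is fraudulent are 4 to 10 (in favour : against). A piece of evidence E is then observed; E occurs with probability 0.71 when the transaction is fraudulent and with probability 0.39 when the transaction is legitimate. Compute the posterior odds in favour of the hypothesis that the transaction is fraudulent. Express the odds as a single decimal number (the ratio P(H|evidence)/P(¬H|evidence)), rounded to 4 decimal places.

Posterior odds ≈ 0.7282

Prior odds = 4/10 = 0.40000. In log-odds, ln(0.40000) = -0.91629.
Add log likelihood ratio: ln(1.8205) = 0.59912.
Posterior log-odds = -0.31717, so posterior odds = exp(-0.31717) = 0.72821.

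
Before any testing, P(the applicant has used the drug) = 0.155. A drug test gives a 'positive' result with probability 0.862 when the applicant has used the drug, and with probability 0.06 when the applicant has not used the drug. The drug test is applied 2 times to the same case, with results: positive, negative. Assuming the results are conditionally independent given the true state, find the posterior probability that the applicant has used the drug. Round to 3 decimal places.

With H the event that the applicant has used the drug, the joint likelihood of the observed sequence is P(data|H) = 0.862·0.138 = 0.11896 and P(data|¬H) = 0.06·0.94 = 0.056400.
Bayes: P(H|data) = 0.155·0.11896 / (0.155·0.11896 + 0.845·0.056400) = 0.018438/0.066096 = 0.2790.

Posterior P(H) ≈ 0.279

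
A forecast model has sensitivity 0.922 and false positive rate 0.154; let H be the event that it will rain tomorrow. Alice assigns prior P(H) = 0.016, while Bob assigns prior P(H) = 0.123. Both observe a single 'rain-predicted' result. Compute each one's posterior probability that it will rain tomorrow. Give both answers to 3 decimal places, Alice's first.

The likelihood ratio for a 'rain-predicted' result is 0.922/0.154 = 5.9870.
Alice: prior odds 0.016/0.984 = 0.016260; posterior odds 0.097350; posterior probability 0.089.
Bob: prior odds 0.123/0.877 = 0.14025; posterior odds 0.83968; posterior probability 0.456.

Alice: 0.089; Bob: 0.456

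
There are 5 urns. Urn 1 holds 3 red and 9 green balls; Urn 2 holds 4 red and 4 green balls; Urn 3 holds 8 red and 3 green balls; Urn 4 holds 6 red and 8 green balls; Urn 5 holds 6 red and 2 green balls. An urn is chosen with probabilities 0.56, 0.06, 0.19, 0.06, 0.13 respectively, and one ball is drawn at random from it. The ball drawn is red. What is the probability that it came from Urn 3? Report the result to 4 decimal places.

Tabulate prior·likelihood by source: [1] prior 0.56, lik 0.25, product 0.1400; [2] prior 0.06, lik 0.5, product 0.03000; [3] prior 0.19, lik 0.7273, product 0.1382; [4] prior 0.06, lik 0.4286, product 0.02571; [5] prior 0.13, lik 0.75, product 0.09750.
Normalizing constant = 0.43140; the posterior for Urn 3 is its product over the sum, 0.1382/0.43140 = 0.3203.

Posterior probability ≈ 0.3203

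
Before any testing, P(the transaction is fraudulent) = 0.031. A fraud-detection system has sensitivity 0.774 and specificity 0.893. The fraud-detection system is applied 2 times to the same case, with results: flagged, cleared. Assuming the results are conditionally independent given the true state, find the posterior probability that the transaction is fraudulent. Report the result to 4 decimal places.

Posterior P(H) ≈ 0.0553

Let H be the event that the transaction is fraudulent; start with P(H) = 0.031. P('flagged'|H) = 0.774, P('flagged'|¬H) = 0.107.
Update on result 1 ('flagged'): P(H) ← 0.774·0.0310 / (0.774·0.0310 + 0.107·0.9690) = 0.023994/0.12768 = 0.1879.
Update on result 2 ('cleared'): P(H) ← 0.226·0.1879 / (0.226·0.1879 + 0.893·0.8121) = 0.042472/0.76765 = 0.0553.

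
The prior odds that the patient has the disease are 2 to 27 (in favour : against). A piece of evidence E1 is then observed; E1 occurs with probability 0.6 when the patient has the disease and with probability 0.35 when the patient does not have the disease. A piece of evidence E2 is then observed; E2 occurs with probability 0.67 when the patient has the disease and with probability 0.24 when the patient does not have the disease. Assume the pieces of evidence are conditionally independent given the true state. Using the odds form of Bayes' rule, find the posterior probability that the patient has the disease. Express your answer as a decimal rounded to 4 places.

Posterior probability ≈ 0.2617

Prior odds = 2/27 = 0.074074. In log-odds, ln(0.074074) = -2.6027.
Add log likelihood ratios: ln(1.7143) + ln(2.7917) = 1.5656.
Posterior log-odds = -1.0371, so posterior odds = exp(-1.0371) = 0.35450. Converting, P(H|E) = 0.35450/1.3545 = 0.2617.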